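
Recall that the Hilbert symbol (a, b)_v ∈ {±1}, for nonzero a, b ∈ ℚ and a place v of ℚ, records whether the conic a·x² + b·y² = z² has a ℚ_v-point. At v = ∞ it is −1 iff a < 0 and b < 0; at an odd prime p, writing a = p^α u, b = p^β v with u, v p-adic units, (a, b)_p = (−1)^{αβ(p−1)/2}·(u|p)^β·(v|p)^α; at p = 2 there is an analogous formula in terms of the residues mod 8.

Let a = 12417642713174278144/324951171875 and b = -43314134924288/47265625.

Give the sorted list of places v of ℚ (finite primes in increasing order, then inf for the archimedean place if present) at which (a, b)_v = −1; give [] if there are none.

Mod squares: a ≡ 374, b ≡ -527. Check v ∈ {∞, 2, 5, 11, 17, 31}.
v=17: a=17^7·(≡5), b=17^5·(≡14) mod 17; (5|17)=-1, (14|17)=-1; (−1)^{7·5·8}·(-1)^5·(-1)^7 = +1.
v=11: a=11^-3·(≡5), b=11^-2·(≡9) mod 11; (5|11)=+1, (9|11)=+1; (−1)^{-3·-2·5}·(+1)^-2·(+1)^-3 = +1.
v=2: v_2(a)=15, v_2(b)=10; units ≡ 3, 1 (mod 8); ε·ε+αω+βω = 1·0+15·0+10·1 ≡ 0  ⇒  (a,b)_2 = +1.
v=∞: 374 > 0 and -527 < 0  ⇒  (a,b)_∞ = +1.
v=5: a=5^-12·(≡4), b=5^-8·(≡2) mod 5; (4|5)=+1, (2|5)=-1; (−1)^{-12·-8·2}·(+1)^-8·(-1)^-12 = +1.
v=31: a=31^4·(≡25), b=31^3·(≡2) mod 31; (25|31)=+1, (2|31)=+1; (−1)^{4·3·15}·(+1)^3·(+1)^4 = +1.
Every local symbol is +1, so the conic 374·x² + -527·y² = z² has ℚ_v-points for all v and hence a ℚ-point; (a, b / ℚ) ≅ M_2(ℚ).

[]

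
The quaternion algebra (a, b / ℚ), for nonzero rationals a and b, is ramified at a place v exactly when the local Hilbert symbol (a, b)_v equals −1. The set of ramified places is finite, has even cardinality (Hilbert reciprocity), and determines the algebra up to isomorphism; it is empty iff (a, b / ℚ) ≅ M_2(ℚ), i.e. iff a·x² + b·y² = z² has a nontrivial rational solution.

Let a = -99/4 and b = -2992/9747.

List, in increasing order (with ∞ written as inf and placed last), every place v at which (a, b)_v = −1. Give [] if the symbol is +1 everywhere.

[17, inf]

Mod squares: a ≡ -11, b ≡ -561. Check v ∈ {∞, 2, 3, 11, 17, 19}.
v=11: a=11^1·(≡6), b=11^1·(≡3) mod 11; (6|11)=-1, (3|11)=+1; (−1)^{1·1·5}·(-1)^1·(+1)^1 = +1.
v=17: a=17^0·(≡5), b=17^1·(≡16) mod 17; (5|17)=-1, (16|17)=+1; (−1)^{0·1·8}·(-1)^1·(+1)^0 = -1.
v=3: a=3^2·(≡1), b=3^-3·(≡2) mod 3; (1|3)=+1, (2|3)=-1; (−1)^{2·-3·1}·(+1)^-3·(-1)^2 = +1.
v=∞: -11 < 0 and -561 < 0  ⇒  (a,b)_∞ = -1.
v=19: a=19^0·(≡18), b=19^-2·(≡6) mod 19; (18|19)=-1, (6|19)=+1; (−1)^{0·-2·9}·(-1)^-2·(+1)^0 = +1.
v=2: v_2(a)=-2, v_2(b)=4; units ≡ 5, 7 (mod 8); ε·ε+αω+βω = 0·1+-2·0+4·1 ≡ 0  ⇒  (a,b)_2 = +1.
Ram(-11, -561) = {17, ∞}; no ℚ_17-point on the conic.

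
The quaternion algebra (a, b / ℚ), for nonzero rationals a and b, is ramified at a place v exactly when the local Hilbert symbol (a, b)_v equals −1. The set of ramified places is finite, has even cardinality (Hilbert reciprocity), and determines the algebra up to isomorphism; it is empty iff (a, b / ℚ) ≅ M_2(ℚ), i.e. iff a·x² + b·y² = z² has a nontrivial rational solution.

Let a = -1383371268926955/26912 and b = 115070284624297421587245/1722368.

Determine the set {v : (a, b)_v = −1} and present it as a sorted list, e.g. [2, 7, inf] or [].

[17, 31, 41, 53]

(a, b) ≡ (-1614691110, 5610) mod (ℚ^×)²; places V = {2, 3, 5, 7, 11, 17, 29, 31, 41, 47, 53, ∞}.
(a,b)_31: α=1, u≡7; β=2, v≡22 (mod 31); (7|31)=+1, (22|31)=-1; sign (−1)^0·+1^2·-1^1 = -1.
(a,b)_53: α=1, u≡45; β=2, v≡45 (mod 53); (45|53)=-1, (45|53)=-1; sign (−1)^0·-1^2·-1^1 = -1.
(a,b)_3: α=1, u≡2; β=1, v≡1 (mod 3); (2|3)=-1, (1|3)=+1; sign (−1)^1·-1^1·+1^1 = +1.
(a,b)_29: α=-2, u≡16; β=-2, v≡1 (mod 29); (16|29)=+1, (1|29)=+1; sign (−1)^0·+1^-2·+1^-2 = +1.
(a,b)_∞: sgn(-1614691110)=−, sgn(5610)=+, so +1.
(a,b)_41: α=1, u≡37; β=2, v≡3 (mod 41); (37|41)=+1, (3|41)=-1; sign (−1)^0·+1^2·-1^1 = -1.
(a,b)_2: α=-5, β=-11; u≡5, v≡5 (mod 8); ε(u)ε(v)=0·0, αω(v)=-5·1, βω(u)=-11·1; sum ≡ 0  ⇒  +1.
(a,b)_7: α=2, u≡5; β=2, v≡3 (mod 7); (5|7)=-1, (3|7)=-1; sign (−1)^0·-1^2·-1^2 = +1.
(a,b)_17: α=3, u≡16; β=5, v≡7 (mod 17); (16|17)=+1, (7|17)=-1; sign (−1)^0·+1^5·-1^3 = -1.
(a,b)_47: α=1, u≡3; β=2, v≡17 (mod 47); (3|47)=+1, (17|47)=+1; sign (−1)^0·+1^2·+1^1 = +1.
(a,b)_5: α=1, u≡2; β=1, v≡3 (mod 5); (2|5)=-1, (3|5)=-1; sign (−1)^0·-1^1·-1^1 = +1.
(a,b)_11: α=2, u≡4; β=1, v≡4 (mod 11); (4|11)=+1, (4|11)=+1; sign (−1)^0·+1^1·+1^2 = +1.
(-1614691110, 5610 / ℚ) ramifies at {17, 31, 41, 53}: a division algebra.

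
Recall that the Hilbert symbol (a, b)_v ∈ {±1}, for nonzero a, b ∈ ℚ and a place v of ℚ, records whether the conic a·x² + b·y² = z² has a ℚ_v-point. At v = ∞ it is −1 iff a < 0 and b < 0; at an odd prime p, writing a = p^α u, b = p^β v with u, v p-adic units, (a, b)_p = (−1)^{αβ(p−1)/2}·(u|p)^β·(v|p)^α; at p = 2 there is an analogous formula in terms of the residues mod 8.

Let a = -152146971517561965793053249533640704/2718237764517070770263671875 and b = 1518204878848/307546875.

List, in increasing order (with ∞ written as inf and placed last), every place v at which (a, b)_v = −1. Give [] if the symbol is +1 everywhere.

Mod squares: a ≡ -357, b ≡ 8211. Check v ∈ {∞, 2, 3, 5, 7, 17, 23, 29}.
v=2: v_2(a)=60, v_2(b)=20; units ≡ 3, 3 (mod 8); ε·ε+αω+βω = 1·1+60·1+20·1 ≡ 1  ⇒  (a,b)_2 = -1.
v=5: a=5^-18·(≡2), b=5^-6·(≡1) mod 5; (2|5)=-1, (1|5)=+1; (−1)^{-18·-6·2}·(-1)^-6·(+1)^-18 = +1.
v=23: a=23^8·(≡7), b=23^3·(≡4) mod 23; (7|23)=-1, (4|23)=+1; (−1)^{8·3·11}·(-1)^3·(+1)^8 = -1.
v=∞: -357 < 0 and 8211 > 0  ⇒  (a,b)_∞ = +1.
v=3: a=3^-25·(≡1), b=3^-9·(≡1) mod 3; (1|3)=+1, (1|3)=+1; (−1)^{-25·-9·1}·(+1)^-9·(+1)^-25 = -1.
v=29: a=29^-2·(≡24), b=29^0·(≡23) mod 29; (24|29)=+1, (23|29)=+1; (−1)^{-2·0·14}·(+1)^0·(+1)^-2 = +1.
v=7: a=7^3·(≡6), b=7^1·(≡2) mod 7; (6|7)=-1, (2|7)=+1; (−1)^{3·1·3}·(-1)^1·(+1)^3 = +1.
v=17: a=17^3·(≡4), b=17^1·(≡14) mod 17; (4|17)=+1, (14|17)=-1; (−1)^{3·1·8}·(+1)^1·(-1)^3 = -1.
Ram(-357, 8211) = {2, 3, 17, 23}; no ℚ_2-point on the conic.

[2, 3, 17, 23]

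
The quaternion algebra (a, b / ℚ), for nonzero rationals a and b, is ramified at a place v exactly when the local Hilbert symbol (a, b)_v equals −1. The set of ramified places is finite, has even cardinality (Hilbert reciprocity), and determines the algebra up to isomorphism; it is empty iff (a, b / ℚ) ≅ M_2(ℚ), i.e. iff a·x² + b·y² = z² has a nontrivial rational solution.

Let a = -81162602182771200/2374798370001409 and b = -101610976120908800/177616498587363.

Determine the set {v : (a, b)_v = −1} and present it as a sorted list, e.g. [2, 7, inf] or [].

[2, 7, 13, inf]

(a, b) ≡ (-9282, -4641) mod (ℚ^×)²; places V = {2, 3, 5, 7, 11, 13, 17, 19, 37, 41, 47, ∞}.
(a,b)_∞: sgn(-9282)=−, sgn(-4641)=−, so -1.
(a,b)_5: α=2, u≡3; β=2, v≡1 (mod 5); (3|5)=-1, (1|5)=+1; sign (−1)^0·-1^2·+1^2 = +1.
(a,b)_3: α=7, u≡2; β=-3, v≡1 (mod 3); (2|3)=-1, (1|3)=+1; sign (−1)^1·-1^-3·+1^7 = +1.
(a,b)_2: α=9, β=10; u≡7, v≡7 (mod 8); ε(u)ε(v)=1·1, αω(v)=9·0, βω(u)=10·0; sum ≡ 1  ⇒  -1.
(a,b)_7: α=1, u≡1; β=1, v≡1 (mod 7); (1|7)=+1, (1|7)=+1; sign (−1)^1·+1^1·+1^1 = -1.
(a,b)_13: α=1, u≡12; β=1, v≡8 (mod 13); (12|13)=+1, (8|13)=-1; sign (−1)^0·+1^1·-1^1 = -1.
(a,b)_11: α=-6, u≡10; β=-6, v≡9 (mod 11); (10|11)=-1, (9|11)=+1; sign (−1)^0·-1^-6·+1^-6 = +1.
(a,b)_19: α=-2, u≡11; β=0, v≡18 (mod 19); (11|19)=+1, (18|19)=-1; sign (−1)^0·+1^0·-1^-2 = +1.
(a,b)_47: α=-2, u≡42; β=-2, v≡17 (mod 47); (42|47)=+1, (17|47)=+1; sign (−1)^0·+1^-2·+1^-2 = +1.
(a,b)_41: α=-2, u≡23; β=-2, v≡20 (mod 41); (23|41)=+1, (20|41)=+1; sign (−1)^0·+1^-2·+1^-2 = +1.
(a,b)_37: α=4, u≡8; β=6, v≡11 (mod 37); (8|37)=-1, (11|37)=+1; sign (−1)^0·-1^6·+1^4 = +1.
(a,b)_17: α=1, u≡15; β=1, v≡16 (mod 17); (15|17)=+1, (16|17)=+1; sign (−1)^0·+1^1·+1^1 = +1.
(-9282, -4641 / ℚ) ramifies at {2, 7, 13, ∞}: a division algebra.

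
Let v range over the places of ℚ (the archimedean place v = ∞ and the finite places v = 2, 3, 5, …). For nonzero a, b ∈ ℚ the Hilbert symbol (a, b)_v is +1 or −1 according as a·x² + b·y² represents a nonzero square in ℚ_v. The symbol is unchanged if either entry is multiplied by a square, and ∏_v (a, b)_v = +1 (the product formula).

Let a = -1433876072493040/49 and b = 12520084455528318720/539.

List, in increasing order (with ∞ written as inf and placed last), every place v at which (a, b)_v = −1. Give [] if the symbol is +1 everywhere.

Mod squares: a ≡ -697015, b ≡ 1045. Check v ∈ {∞, 2, 3, 5, 7, 11, 17, 19, 23, 29}.
v=29: a=29^3·(≡7), b=29^4·(≡9) mod 29; (7|29)=+1, (9|29)=+1; (−1)^{3·4·14}·(+1)^4·(+1)^3 = +1.
v=7: a=7^-2·(≡6), b=7^-2·(≡4) mod 7; (6|7)=-1, (4|7)=+1; (−1)^{-2·-2·3}·(-1)^-2·(+1)^-2 = +1.
v=23: a=23^3·(≡16), b=23^4·(≡19) mod 23; (16|23)=+1, (19|23)=-1; (−1)^{3·4·11}·(+1)^4·(-1)^3 = -1.
v=17: a=17^2·(≡16), b=17^2·(≡16) mod 17; (16|17)=+1, (16|17)=+1; (−1)^{2·2·8}·(+1)^2·(+1)^2 = +1.
v=19: a=19^1·(≡5), b=19^1·(≡6) mod 19; (5|19)=+1, (6|19)=+1; (−1)^{1·1·9}·(+1)^1·(+1)^1 = -1.
v=∞: -697015 < 0 and 1045 > 0  ⇒  (a,b)_∞ = +1.
v=3: a=3^0·(≡2), b=3^2·(≡1) mod 3; (2|3)=-1, (1|3)=+1; (−1)^{0·2·1}·(-1)^2·(+1)^0 = +1.
v=11: a=11^1·(≡2), b=11^-1·(≡8) mod 11; (2|11)=-1, (8|11)=-1; (−1)^{1·-1·5}·(-1)^-1·(-1)^1 = -1.
v=5: a=5^1·(≡3), b=5^1·(≡1) mod 5; (3|5)=-1, (1|5)=+1; (−1)^{1·1·2}·(-1)^1·(+1)^1 = -1.
v=2: v_2(a)=4, v_2(b)=8; units ≡ 1, 5 (mod 8); ε·ε+αω+βω = 0·0+4·1+8·0 ≡ 0  ⇒  (a,b)_2 = +1.
Ram(-697015, 1045) = {5, 11, 19, 23}; no ℚ_5-point on the conic.

[5, 11, 19, 23]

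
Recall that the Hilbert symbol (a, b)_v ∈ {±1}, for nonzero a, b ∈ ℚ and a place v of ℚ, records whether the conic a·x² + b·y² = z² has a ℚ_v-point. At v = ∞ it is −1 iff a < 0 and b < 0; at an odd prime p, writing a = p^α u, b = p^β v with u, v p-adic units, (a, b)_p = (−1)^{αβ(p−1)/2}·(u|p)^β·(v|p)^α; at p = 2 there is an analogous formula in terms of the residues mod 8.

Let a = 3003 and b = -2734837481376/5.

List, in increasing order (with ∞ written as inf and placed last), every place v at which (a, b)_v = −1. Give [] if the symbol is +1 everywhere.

[3, 5, 7, 11]

(a, b) ≡ (3003, -130) mod (ℚ^×)²; places V = {2, 3, 5, 7, 11, 13, ∞}.
(a,b)_13: α=1, u≡10; β=3, v≡10 (mod 13); (10|13)=+1, (10|13)=+1; sign (−1)^0·+1^3·+1^1 = +1.
(a,b)_3: α=1, u≡2; β=8, v≡2 (mod 3); (2|3)=-1, (2|3)=-1; sign (−1)^0·-1^8·-1^1 = -1.
(a,b)_2: α=0, β=5; u≡3, v≡7 (mod 8); ε(u)ε(v)=1·1, αω(v)=0·0, βω(u)=5·1; sum ≡ 0  ⇒  +1.
(a,b)_5: α=0, u≡3; β=-1, v≡4 (mod 5); (3|5)=-1, (4|5)=+1; sign (−1)^0·-1^-1·+1^0 = -1.
(a,b)_11: α=1, u≡9; β=2, v≡7 (mod 11); (9|11)=+1, (7|11)=-1; sign (−1)^0·+1^2·-1^1 = -1.
(a,b)_7: α=1, u≡2; β=2, v≡6 (mod 7); (2|7)=+1, (6|7)=-1; sign (−1)^0·+1^2·-1^1 = -1.
(a,b)_∞: sgn(3003)=+, sgn(-130)=−, so +1.
|Ram(3003, -130)| = 4, even; anisotropic at {3, 5, 7, 11}.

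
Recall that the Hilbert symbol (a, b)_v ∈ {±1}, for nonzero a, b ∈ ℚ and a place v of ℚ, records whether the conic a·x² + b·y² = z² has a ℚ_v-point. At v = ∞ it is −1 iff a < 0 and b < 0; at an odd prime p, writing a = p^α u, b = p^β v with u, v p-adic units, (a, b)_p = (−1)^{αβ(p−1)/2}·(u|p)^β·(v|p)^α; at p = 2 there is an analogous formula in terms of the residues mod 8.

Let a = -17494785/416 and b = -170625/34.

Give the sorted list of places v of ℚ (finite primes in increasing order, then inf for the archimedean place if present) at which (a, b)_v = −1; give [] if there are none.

[5, 13, 17, inf]

Mod squares: a ≡ -46410, b ≡ -9282. Check v ∈ {∞, 2, 3, 5, 7, 11, 13, 17}.
v=5: a=5^1·(≡3), b=5^4·(≡3) mod 5; (3|5)=-1, (3|5)=-1; (−1)^{1·4·2}·(-1)^4·(-1)^1 = -1.
v=11: a=11^2·(≡6), b=11^0·(≡7) mod 11; (6|11)=-1, (7|11)=-1; (−1)^{2·0·5}·(-1)^0·(-1)^2 = +1.
v=2: v_2(a)=-5, v_2(b)=-1; units ≡ 3, 7 (mod 8); ε·ε+αω+βω = 1·1+-5·0+-1·1 ≡ 0  ⇒  (a,b)_2 = +1.
v=∞: -46410 < 0 and -9282 < 0  ⇒  (a,b)_∞ = -1.
v=7: a=7^1·(≡6), b=7^1·(≡1) mod 7; (6|7)=-1, (1|7)=+1; (−1)^{1·1·3}·(-1)^1·(+1)^1 = +1.
v=3: a=3^5·(≡1), b=3^1·(≡2) mod 3; (1|3)=+1, (2|3)=-1; (−1)^{5·1·1}·(+1)^1·(-1)^5 = +1.
v=13: a=13^-1·(≡5), b=13^1·(≡12) mod 13; (5|13)=-1, (12|13)=+1; (−1)^{-1·1·6}·(-1)^1·(+1)^-1 = -1.
v=17: a=17^1·(≡3), b=17^-1·(≡2) mod 17; (3|17)=-1, (2|17)=+1; (−1)^{1·-1·8}·(-1)^-1·(+1)^1 = -1.
|Ram(-46410, -9282)| = 4, even; anisotropic at {5, 13, 17, ∞}.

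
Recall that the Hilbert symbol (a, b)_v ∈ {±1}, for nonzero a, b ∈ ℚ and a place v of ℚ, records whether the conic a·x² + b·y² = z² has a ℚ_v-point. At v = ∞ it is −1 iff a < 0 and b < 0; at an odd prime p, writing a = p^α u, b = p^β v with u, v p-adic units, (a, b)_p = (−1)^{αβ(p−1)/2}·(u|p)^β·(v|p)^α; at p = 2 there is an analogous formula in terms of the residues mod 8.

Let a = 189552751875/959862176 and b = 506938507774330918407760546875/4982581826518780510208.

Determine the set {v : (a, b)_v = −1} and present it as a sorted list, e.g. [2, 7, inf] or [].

(a, b) ≡ (8398, 646) mod (ℚ^×)²; places V = {2, 3, 5, 7, 11, 13, 17, 19, 31, ∞}.
(a,b)_31: α=-2, u≡14; β=-4, v≡23 (mod 31); (14|31)=+1, (23|31)=-1; sign (−1)^0·+1^-4·-1^-2 = +1.
(a,b)_7: α=-4, u≡3; β=-8, v≡4 (mod 7); (3|7)=-1, (4|7)=+1; sign (−1)^0·-1^-8·+1^-4 = +1.
(a,b)_2: α=-5, β=-15; u≡7, v≡3 (mod 8); ε(u)ε(v)=1·1, αω(v)=-5·1, βω(u)=-15·0; sum ≡ 0  ⇒  +1.
(a,b)_11: α=0, u≡4; β=2, v≡10 (mod 11); (4|11)=+1, (10|11)=-1; sign (−1)^0·+1^2·-1^0 = +1.
(a,b)_5: α=4, u≡3; β=8, v≡4 (mod 5); (3|5)=-1, (4|5)=+1; sign (−1)^0·-1^8·+1^4 = +1.
(a,b)_3: α=2, u≡1; β=4, v≡1 (mod 3); (1|3)=+1, (1|3)=+1; sign (−1)^0·+1^4·+1^2 = +1.
(a,b)_17: α=3, u≡16; β=7, v≡8 (mod 17); (16|17)=+1, (8|17)=+1; sign (−1)^0·+1^7·+1^3 = +1.
(a,b)_19: α=3, u≡4; β=9, v≡13 (mod 19); (4|19)=+1, (13|19)=-1; sign (−1)^1·+1^9·-1^3 = +1.
(a,b)_13: α=-1, u≡10; β=-4, v≡10 (mod 13); (10|13)=+1, (10|13)=+1; sign (−1)^0·+1^-4·+1^-1 = +1.
(a,b)_∞: sgn(8398)=+, sgn(646)=+, so +1.
Every local symbol is +1, so the conic 8398·x² + 646·y² = z² has ℚ_v-points for all v and hence a ℚ-point; (a, b / ℚ) ≅ M_2(ℚ).

[]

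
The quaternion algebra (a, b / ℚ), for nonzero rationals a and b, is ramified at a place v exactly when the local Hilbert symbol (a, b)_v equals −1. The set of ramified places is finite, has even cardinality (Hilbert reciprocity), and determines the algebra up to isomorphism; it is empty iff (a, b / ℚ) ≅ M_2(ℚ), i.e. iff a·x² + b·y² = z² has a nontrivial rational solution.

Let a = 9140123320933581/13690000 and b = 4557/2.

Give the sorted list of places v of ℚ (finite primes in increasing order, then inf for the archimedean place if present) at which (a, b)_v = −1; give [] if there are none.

Mod squares: a ≡ 351509, b ≡ 186. Check v ∈ {∞, 2, 3, 5, 7, 17, 19, 23, 29, 31, 37, 41}.
v=3: a=3^4·(≡2), b=3^1·(≡2) mod 3; (2|3)=-1, (2|3)=-1; (−1)^{4·1·1}·(-1)^1·(-1)^4 = -1.
v=19: a=19^2·(≡16), b=19^0·(≡8) mod 19; (16|19)=+1, (8|19)=-1; (−1)^{2·0·9}·(+1)^0·(-1)^2 = +1.
v=37: a=37^-2·(≡33), b=37^0·(≡3) mod 37; (33|37)=+1, (3|37)=+1; (−1)^{-2·0·18}·(+1)^0·(+1)^-2 = +1.
v=23: a=23^3·(≡17), b=23^0·(≡13) mod 23; (17|23)=-1, (13|23)=+1; (−1)^{3·0·11}·(-1)^0·(+1)^3 = +1.
v=5: a=5^-4·(≡4), b=5^0·(≡1) mod 5; (4|5)=+1, (1|5)=+1; (−1)^{-4·0·2}·(+1)^0·(+1)^-4 = +1.
v=31: a=31^1·(≡3), b=31^1·(≡27) mod 31; (3|31)=-1, (27|31)=-1; (−1)^{1·1·15}·(-1)^1·(-1)^1 = -1.
v=29: a=29^1·(≡24), b=29^0·(≡2) mod 29; (24|29)=+1, (2|29)=-1; (−1)^{1·0·14}·(+1)^0·(-1)^1 = -1.
v=7: a=7^0·(≡2), b=7^2·(≡1) mod 7; (2|7)=+1, (1|7)=+1; (−1)^{0·2·3}·(+1)^2·(+1)^0 = +1.
v=41: a=41^2·(≡8), b=41^0·(≡3) mod 41; (8|41)=+1, (3|41)=-1; (−1)^{2·0·20}·(+1)^0·(-1)^2 = +1.
v=∞: 351509 > 0 and 186 > 0  ⇒  (a,b)_∞ = +1.
v=2: v_2(a)=-4, v_2(b)=-1; units ≡ 5, 5 (mod 8); ε·ε+αω+βω = 0·0+-4·1+-1·1 ≡ 1  ⇒  (a,b)_2 = -1.
v=17: a=17^1·(≡7), b=17^0·(≡9) mod 17; (7|17)=-1, (9|17)=+1; (−1)^{1·0·8}·(-1)^0·(+1)^1 = +1.
(351509, 186 / ℚ) ramifies at {2, 3, 29, 31}: a division algebra.

[2, 3, 29, 31]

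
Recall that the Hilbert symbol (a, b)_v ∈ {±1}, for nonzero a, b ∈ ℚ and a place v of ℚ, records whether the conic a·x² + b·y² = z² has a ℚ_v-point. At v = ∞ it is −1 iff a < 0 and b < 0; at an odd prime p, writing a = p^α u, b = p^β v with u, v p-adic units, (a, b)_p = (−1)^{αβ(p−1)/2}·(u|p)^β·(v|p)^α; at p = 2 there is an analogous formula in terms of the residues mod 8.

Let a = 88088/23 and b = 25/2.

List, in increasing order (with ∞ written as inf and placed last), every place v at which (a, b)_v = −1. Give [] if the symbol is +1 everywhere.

[2, 13]

(a, b) ≡ (4186, 2) mod (ℚ^×)²; places V = {2, 5, 7, 11, 13, 23, ∞}.
(a,b)_7: α=1, u≡6; β=0, v≡2 (mod 7); (6|7)=-1, (2|7)=+1; sign (−1)^0·-1^0·+1^1 = +1.
(a,b)_11: α=2, u≡2; β=0, v≡7 (mod 11); (2|11)=-1, (7|11)=-1; sign (−1)^0·-1^0·-1^2 = +1.
(a,b)_23: α=-1, u≡21; β=0, v≡1 (mod 23); (21|23)=-1, (1|23)=+1; sign (−1)^0·-1^0·+1^-1 = +1.
(a,b)_∞: sgn(4186)=+, sgn(2)=+, so +1.
(a,b)_13: α=1, u≡12; β=0, v≡6 (mod 13); (12|13)=+1, (6|13)=-1; sign (−1)^0·+1^0·-1^1 = -1.
(a,b)_5: α=0, u≡1; β=2, v≡3 (mod 5); (1|5)=+1, (3|5)=-1; sign (−1)^0·+1^2·-1^0 = +1.
(a,b)_2: α=3, β=-1; u≡5, v≡1 (mod 8); ε(u)ε(v)=0·0, αω(v)=3·0, βω(u)=-1·1; sum ≡ 1  ⇒  -1.
|Ram(4186, 2)| = 2, even; anisotropic at {2, 13}.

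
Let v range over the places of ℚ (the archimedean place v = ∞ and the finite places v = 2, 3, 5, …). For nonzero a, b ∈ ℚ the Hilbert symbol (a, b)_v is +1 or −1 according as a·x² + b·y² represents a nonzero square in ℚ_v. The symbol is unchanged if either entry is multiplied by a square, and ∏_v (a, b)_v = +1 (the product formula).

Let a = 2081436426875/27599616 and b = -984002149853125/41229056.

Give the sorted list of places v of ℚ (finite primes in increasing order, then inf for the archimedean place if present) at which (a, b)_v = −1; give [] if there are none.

Mod squares: a ≡ 3553, b ≡ -935. Check v ∈ {∞, 2, 3, 5, 11, 13, 17, 19, 29}.
v=29: a=29^0·(≡17), b=29^2·(≡1) mod 29; (17|29)=-1, (1|29)=+1; (−1)^{0·2·14}·(-1)^2·(+1)^0 = +1.
v=19: a=19^3·(≡5), b=19^4·(≡8) mod 19; (5|19)=+1, (8|19)=-1; (−1)^{3·4·9}·(+1)^4·(-1)^3 = -1.
v=3: a=3^-4·(≡1), b=3^0·(≡1) mod 3; (1|3)=+1, (1|3)=+1; (−1)^{-4·0·1}·(+1)^0·(+1)^-4 = +1.
v=11: a=11^-3·(≡3), b=11^-5·(≡5) mod 11; (3|11)=+1, (5|11)=+1; (−1)^{-3·-5·5}·(+1)^-5·(+1)^-3 = -1.
v=5: a=5^4·(≡3), b=5^5·(≡2) mod 5; (3|5)=-1, (2|5)=-1; (−1)^{4·5·2}·(-1)^5·(-1)^4 = -1.
v=2: v_2(a)=-8, v_2(b)=-8; units ≡ 1, 1 (mod 8); ε·ε+αω+βω = 0·0+-8·0+-8·0 ≡ 0  ⇒  (a,b)_2 = +1.
v=13: a=13^4·(≡9), b=13^2·(≡4) mod 13; (9|13)=+1, (4|13)=+1; (−1)^{4·2·6}·(+1)^2·(+1)^4 = +1.
v=17: a=17^1·(≡5), b=17^1·(≡16) mod 17; (5|17)=-1, (16|17)=+1; (−1)^{1·1·8}·(-1)^1·(+1)^1 = -1.
v=∞: 3553 > 0 and -935 < 0  ⇒  (a,b)_∞ = +1.
(3553, -935 / ℚ) ramifies at {5, 11, 17, 19}: a division algebra.

[5, 11, 17, 19]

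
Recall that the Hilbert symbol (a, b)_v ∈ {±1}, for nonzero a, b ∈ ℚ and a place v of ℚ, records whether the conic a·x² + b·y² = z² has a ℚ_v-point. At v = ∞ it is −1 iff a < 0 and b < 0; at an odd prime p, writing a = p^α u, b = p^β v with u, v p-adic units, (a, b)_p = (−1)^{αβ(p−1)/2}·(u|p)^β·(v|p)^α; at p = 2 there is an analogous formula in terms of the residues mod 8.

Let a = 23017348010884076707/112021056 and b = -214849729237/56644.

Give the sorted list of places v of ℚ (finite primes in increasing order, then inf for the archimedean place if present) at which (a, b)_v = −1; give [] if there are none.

[2, 13]

Mod squares: a ≡ 403, b ≡ -13. Check v ∈ {∞, 2, 3, 7, 11, 13, 17, 29, 31}.
v=3: a=3^-6·(≡1), b=3^0·(≡2) mod 3; (1|3)=+1, (2|3)=-1; (−1)^{-6·0·1}·(+1)^0·(-1)^-6 = +1.
v=13: a=13^7·(≡2), b=13^3·(≡12) mod 13; (2|13)=-1, (12|13)=+1; (−1)^{7·3·6}·(-1)^3·(+1)^7 = -1.
v=7: a=7^-4·(≡4), b=7^-2·(≡4) mod 7; (4|7)=+1, (4|7)=+1; (−1)^{-4·-2·3}·(+1)^-2·(+1)^-4 = +1.
v=31: a=31^3·(≡30), b=31^2·(≡2) mod 31; (30|31)=-1, (2|31)=+1; (−1)^{3·2·15}·(-1)^2·(+1)^3 = +1.
v=17: a=17^0·(≡11), b=17^-2·(≡4) mod 17; (11|17)=-1, (4|17)=+1; (−1)^{0·-2·8}·(-1)^-2·(+1)^0 = +1.
v=11: a=11^4·(≡7), b=11^2·(≡1) mod 11; (7|11)=-1, (1|11)=+1; (−1)^{4·2·5}·(-1)^2·(+1)^4 = +1.
v=29: a=29^2·(≡3), b=29^2·(≡20) mod 29; (3|29)=-1, (20|29)=+1; (−1)^{2·2·14}·(-1)^2·(+1)^2 = +1.
v=∞: 403 > 0 and -13 < 0  ⇒  (a,b)_∞ = +1.
v=2: v_2(a)=-6, v_2(b)=-2; units ≡ 3, 3 (mod 8); ε·ε+αω+βω = 1·1+-6·1+-2·1 ≡ 1  ⇒  (a,b)_2 = -1.
|Ram(403, -13)| = 2, even; anisotropic at {2, 13}.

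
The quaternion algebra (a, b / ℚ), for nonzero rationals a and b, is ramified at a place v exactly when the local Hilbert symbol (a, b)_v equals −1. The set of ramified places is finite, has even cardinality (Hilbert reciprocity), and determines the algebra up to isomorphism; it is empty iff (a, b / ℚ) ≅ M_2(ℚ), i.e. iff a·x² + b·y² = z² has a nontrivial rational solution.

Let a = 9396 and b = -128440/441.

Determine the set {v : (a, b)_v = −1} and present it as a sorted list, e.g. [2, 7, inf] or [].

[2, 19]

(a, b) ≡ (29, -190) mod (ℚ^×)²; places V = {2, 3, 5, 7, 13, 19, 29, ∞}.
(a,b)_7: α=0, u≡2; β=-2, v≡5 (mod 7); (2|7)=+1, (5|7)=-1; sign (−1)^0·+1^-2·-1^0 = +1.
(a,b)_3: α=4, u≡2; β=-2, v≡2 (mod 3); (2|3)=-1, (2|3)=-1; sign (−1)^0·-1^-2·-1^4 = +1.
(a,b)_∞: sgn(29)=+, sgn(-190)=−, so +1.
(a,b)_29: α=1, u≡5; β=0, v≡5 (mod 29); (5|29)=+1, (5|29)=+1; sign (−1)^0·+1^0·+1^1 = +1.
(a,b)_5: α=0, u≡1; β=1, v≡2 (mod 5); (1|5)=+1, (2|5)=-1; sign (−1)^0·+1^1·-1^0 = +1.
(a,b)_2: α=2, β=3; u≡5, v≡1 (mod 8); ε(u)ε(v)=0·0, αω(v)=2·0, βω(u)=3·1; sum ≡ 1  ⇒  -1.
(a,b)_19: α=0, u≡10; β=1, v≡1 (mod 19); (10|19)=-1, (1|19)=+1; sign (−1)^0·-1^1·+1^0 = -1.
(a,b)_13: α=0, u≡10; β=2, v≡6 (mod 13); (10|13)=+1, (6|13)=-1; sign (−1)^0·+1^2·-1^0 = +1.
(29, -190 / ℚ) ramifies at {2, 19}: a division algebra.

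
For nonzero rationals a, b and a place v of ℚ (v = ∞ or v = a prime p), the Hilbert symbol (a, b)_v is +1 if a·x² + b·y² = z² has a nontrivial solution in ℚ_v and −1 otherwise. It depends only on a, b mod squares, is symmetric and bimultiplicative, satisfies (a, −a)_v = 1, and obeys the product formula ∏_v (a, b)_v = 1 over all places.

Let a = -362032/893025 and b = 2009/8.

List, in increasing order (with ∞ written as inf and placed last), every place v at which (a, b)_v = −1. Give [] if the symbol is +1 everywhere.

(a, b) ≡ (-187, 82) mod (ℚ^×)²; places V = {2, 3, 5, 7, 11, 17, 41, ∞}.
(a,b)_7: α=-2, u≡2; β=2, v≡6 (mod 7); (2|7)=+1, (6|7)=-1; sign (−1)^0·+1^2·-1^-2 = +1.
(a,b)_11: α=3, u≡3; β=0, v≡5 (mod 11); (3|11)=+1, (5|11)=+1; sign (−1)^0·+1^0·+1^3 = +1.
(a,b)_17: α=1, u≡6; β=0, v≡11 (mod 17); (6|17)=-1, (11|17)=-1; sign (−1)^0·-1^0·-1^1 = -1.
(a,b)_∞: sgn(-187)=−, sgn(82)=+, so +1.
(a,b)_3: α=-6, u≡2; β=0, v≡1 (mod 3); (2|3)=-1, (1|3)=+1; sign (−1)^0·-1^0·+1^-6 = +1.
(a,b)_41: α=0, u≡20; β=1, v≡1 (mod 41); (20|41)=+1, (1|41)=+1; sign (−1)^0·+1^1·+1^0 = +1.
(a,b)_2: α=4, β=-3; u≡5, v≡1 (mod 8); ε(u)ε(v)=0·0, αω(v)=4·0, βω(u)=-3·1; sum ≡ 1  ⇒  -1.
(a,b)_5: α=-2, u≡3; β=0, v≡3 (mod 5); (3|5)=-1, (3|5)=-1; sign (−1)^0·-1^0·-1^-2 = +1.
|Ram(-187, 82)| = 2, even; anisotropic at {2, 17}.

[2, 17]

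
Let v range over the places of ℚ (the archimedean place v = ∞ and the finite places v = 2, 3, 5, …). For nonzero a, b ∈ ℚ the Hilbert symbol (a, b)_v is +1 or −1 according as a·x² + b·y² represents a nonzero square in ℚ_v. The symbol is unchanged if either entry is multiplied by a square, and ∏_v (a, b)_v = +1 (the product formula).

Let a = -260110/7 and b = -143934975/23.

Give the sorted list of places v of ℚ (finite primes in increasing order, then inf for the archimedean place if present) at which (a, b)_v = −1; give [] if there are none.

[2, 3, 5, 7, 43, inf]

Mod squares: a ≡ -1330, b ≡ -1634817. Check v ∈ {∞, 2, 3, 5, 7, 19, 23, 29, 37, 43}.
v=3: a=3^0·(≡2), b=3^5·(≡2) mod 3; (2|3)=-1, (2|3)=-1; (−1)^{0·5·1}·(-1)^5·(-1)^0 = -1.
v=5: a=5^1·(≡4), b=5^2·(≡2) mod 5; (4|5)=+1, (2|5)=-1; (−1)^{1·2·2}·(+1)^2·(-1)^1 = -1.
v=2: v_2(a)=1, v_2(b)=0; units ≡ 7, 7 (mod 8); ε·ε+αω+βω = 1·1+1·0+0·0 ≡ 1  ⇒  (a,b)_2 = -1.
v=∞: -1330 < 0 and -1634817 < 0  ⇒  (a,b)_∞ = -1.
v=23: a=23^0·(≡16), b=23^-1·(≡14) mod 23; (16|23)=+1, (14|23)=-1; (−1)^{0·-1·11}·(+1)^-1·(-1)^0 = +1.
v=29: a=29^0·(≡7), b=29^1·(≡2) mod 29; (7|29)=+1, (2|29)=-1; (−1)^{0·1·14}·(+1)^1·(-1)^0 = +1.
v=19: a=19^1·(≡4), b=19^1·(≡15) mod 19; (4|19)=+1, (15|19)=-1; (−1)^{1·1·9}·(+1)^1·(-1)^1 = +1.
v=37: a=37^2·(≡31), b=37^0·(≡25) mod 37; (31|37)=-1, (25|37)=+1; (−1)^{2·0·18}·(-1)^0·(+1)^2 = +1.
v=43: a=43^0·(≡18), b=43^1·(≡21) mod 43; (18|43)=-1, (21|43)=+1; (−1)^{0·1·21}·(-1)^1·(+1)^0 = -1.
v=7: a=7^-1·(≡3), b=7^0·(≡6) mod 7; (3|7)=-1, (6|7)=-1; (−1)^{-1·0·3}·(-1)^0·(-1)^-1 = -1.
(-1330, -1634817 / ℚ) ramifies at {2, 3, 5, 7, 43, ∞}: a division algebra.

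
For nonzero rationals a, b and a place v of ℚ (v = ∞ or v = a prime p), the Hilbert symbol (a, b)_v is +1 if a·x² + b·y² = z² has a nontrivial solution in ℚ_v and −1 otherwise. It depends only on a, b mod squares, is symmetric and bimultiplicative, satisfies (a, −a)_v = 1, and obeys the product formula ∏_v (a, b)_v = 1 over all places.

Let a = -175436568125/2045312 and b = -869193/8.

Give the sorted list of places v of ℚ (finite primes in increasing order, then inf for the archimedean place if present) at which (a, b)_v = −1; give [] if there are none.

[17, 19, 23, inf]

Mod squares: a ≡ -8398, b ≡ -193154. Check v ∈ {∞, 2, 3, 5, 7, 13, 17, 19, 23, 29}.
v=7: a=7^4·(≡1), b=7^0·(≡4) mod 7; (1|7)=+1, (4|7)=+1; (−1)^{4·0·3}·(+1)^0·(+1)^4 = +1.
v=2: v_2(a)=-7, v_2(b)=-3; units ≡ 1, 7 (mod 8); ε·ε+αω+βω = 0·1+-7·0+-3·0 ≡ 0  ⇒  (a,b)_2 = +1.
v=3: a=3^0·(≡2), b=3^2·(≡1) mod 3; (2|3)=-1, (1|3)=+1; (−1)^{0·2·1}·(-1)^2·(+1)^0 = +1.
v=5: a=5^4·(≡3), b=5^0·(≡4) mod 5; (3|5)=-1, (4|5)=+1; (−1)^{4·0·2}·(-1)^0·(+1)^4 = +1.
v=23: a=23^2·(≡10), b=23^1·(≡17) mod 23; (10|23)=-1, (17|23)=-1; (−1)^{2·1·11}·(-1)^1·(-1)^2 = -1.
v=13: a=13^1·(≡3), b=13^1·(≡3) mod 13; (3|13)=+1, (3|13)=+1; (−1)^{1·1·6}·(+1)^1·(+1)^1 = +1.
v=∞: -8398 < 0 and -193154 < 0  ⇒  (a,b)_∞ = -1.
v=17: a=17^1·(≡1), b=17^1·(≡3) mod 17; (1|17)=+1, (3|17)=-1; (−1)^{1·1·8}·(+1)^1·(-1)^1 = -1.
v=19: a=19^-1·(≡8), b=19^1·(≡3) mod 19; (8|19)=-1, (3|19)=-1; (−1)^{-1·1·9}·(-1)^1·(-1)^-1 = -1.
v=29: a=29^-2·(≡21), b=29^0·(≡3) mod 29; (21|29)=-1, (3|29)=-1; (−1)^{-2·0·14}·(-1)^0·(-1)^-2 = +1.
Ram(-8398, -193154) = {17, 19, 23, ∞}; no ℚ_17-point on the conic.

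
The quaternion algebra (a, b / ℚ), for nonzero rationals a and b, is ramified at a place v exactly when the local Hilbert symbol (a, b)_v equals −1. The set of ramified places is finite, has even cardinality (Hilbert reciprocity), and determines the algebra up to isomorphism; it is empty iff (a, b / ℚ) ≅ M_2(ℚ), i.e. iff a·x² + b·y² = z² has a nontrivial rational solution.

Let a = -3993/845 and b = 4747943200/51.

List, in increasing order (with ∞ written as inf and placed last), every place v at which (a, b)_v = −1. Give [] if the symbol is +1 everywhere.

[3, 5, 7, 17]

Mod squares: a ≡ -165, b ≡ 102102. Check v ∈ {∞, 2, 3, 5, 7, 11, 13, 17}.
v=13: a=13^-2·(≡10), b=13^1·(≡7) mod 13; (10|13)=+1, (7|13)=-1; (−1)^{-2·1·6}·(+1)^1·(-1)^-2 = +1.
v=11: a=11^3·(≡7), b=11^3·(≡3) mod 11; (7|11)=-1, (3|11)=+1; (−1)^{3·3·5}·(-1)^3·(+1)^3 = +1.
v=7: a=7^0·(≡5), b=7^3·(≡6) mod 7; (5|7)=-1, (6|7)=-1; (−1)^{0·3·3}·(-1)^3·(-1)^0 = -1.
v=3: a=3^1·(≡2), b=3^-1·(≡2) mod 3; (2|3)=-1, (2|3)=-1; (−1)^{1·-1·1}·(-1)^-1·(-1)^1 = -1.
v=2: v_2(a)=0, v_2(b)=5; units ≡ 3, 3 (mod 8); ε·ε+αω+βω = 1·1+0·1+5·1 ≡ 0  ⇒  (a,b)_2 = +1.
v=∞: -165 < 0 and 102102 > 0  ⇒  (a,b)_∞ = +1.
v=17: a=17^0·(≡3), b=17^-1·(≡14) mod 17; (3|17)=-1, (14|17)=-1; (−1)^{0·-1·8}·(-1)^-1·(-1)^0 = -1.
v=5: a=5^-1·(≡3), b=5^2·(≡3) mod 5; (3|5)=-1, (3|5)=-1; (−1)^{-1·2·2}·(-1)^2·(-1)^-1 = -1.
Ram(-165, 102102) = {3, 5, 7, 17}; no ℚ_3-point on the conic.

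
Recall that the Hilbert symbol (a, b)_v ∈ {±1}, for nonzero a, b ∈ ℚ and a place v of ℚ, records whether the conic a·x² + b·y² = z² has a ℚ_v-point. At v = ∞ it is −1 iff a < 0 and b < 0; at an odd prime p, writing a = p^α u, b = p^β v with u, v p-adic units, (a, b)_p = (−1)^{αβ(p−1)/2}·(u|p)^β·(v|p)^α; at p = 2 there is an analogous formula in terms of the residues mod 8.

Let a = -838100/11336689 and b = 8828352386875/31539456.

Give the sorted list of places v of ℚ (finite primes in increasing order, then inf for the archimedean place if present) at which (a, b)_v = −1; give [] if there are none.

[2, 23]

Mod squares: a ≡ -29, b ≡ 544939. Check v ∈ {∞, 2, 3, 5, 7, 13, 17, 19, 23, 29, 37, 43}.
v=43: a=43^0·(≡10), b=43^1·(≡31) mod 43; (10|43)=+1, (31|43)=+1; (−1)^{0·1·21}·(+1)^1·(+1)^0 = +1.
v=29: a=29^1·(≡24), b=29^1·(≡24) mod 29; (24|29)=+1, (24|29)=+1; (−1)^{1·1·14}·(+1)^1·(+1)^1 = +1.
v=7: a=7^-2·(≡6), b=7^2·(≡6) mod 7; (6|7)=-1, (6|7)=-1; (−1)^{-2·2·3}·(-1)^2·(-1)^-2 = +1.
v=23: a=23^0·(≡17), b=23^3·(≡8) mod 23; (17|23)=-1, (8|23)=+1; (−1)^{0·3·11}·(-1)^3·(+1)^0 = -1.
v=5: a=5^2·(≡4), b=5^4·(≡4) mod 5; (4|5)=+1, (4|5)=+1; (−1)^{2·4·2}·(+1)^4·(+1)^2 = +1.
v=2: v_2(a)=2, v_2(b)=-8; units ≡ 3, 3 (mod 8); ε·ε+αω+βω = 1·1+2·1+-8·1 ≡ 1  ⇒  (a,b)_2 = -1.
v=∞: -29 < 0 and 544939 > 0  ⇒  (a,b)_∞ = +1.
v=19: a=19^0·(≡16), b=19^1·(≡2) mod 19; (16|19)=+1, (2|19)=-1; (−1)^{0·1·9}·(+1)^1·(-1)^0 = +1.
v=37: a=37^-2·(≡23), b=37^0·(≡3) mod 37; (23|37)=-1, (3|37)=+1; (−1)^{-2·0·18}·(-1)^0·(+1)^-2 = +1.
v=3: a=3^0·(≡1), b=3^-6·(≡1) mod 3; (1|3)=+1, (1|3)=+1; (−1)^{0·-6·1}·(+1)^-6·(+1)^0 = +1.
v=17: a=17^2·(≡7), b=17^0·(≡15) mod 17; (7|17)=-1, (15|17)=+1; (−1)^{2·0·8}·(-1)^0·(+1)^2 = +1.
v=13: a=13^-2·(≡10), b=13^-2·(≡11) mod 13; (10|13)=+1, (11|13)=-1; (−1)^{-2·-2·6}·(+1)^-2·(-1)^-2 = +1.
|Ram(-29, 544939)| = 2, even; anisotropic at {2, 23}.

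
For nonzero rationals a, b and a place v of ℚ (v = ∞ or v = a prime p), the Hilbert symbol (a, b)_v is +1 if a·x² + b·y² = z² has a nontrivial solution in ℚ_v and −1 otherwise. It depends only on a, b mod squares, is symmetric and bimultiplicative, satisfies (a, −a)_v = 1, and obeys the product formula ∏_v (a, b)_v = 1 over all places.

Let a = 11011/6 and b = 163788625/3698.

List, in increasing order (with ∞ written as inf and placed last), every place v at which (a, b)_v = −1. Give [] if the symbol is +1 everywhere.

[3, 7]

(a, b) ≡ (546, 2210) mod (ℚ^×)²; places V = {2, 3, 5, 7, 11, 13, 17, 43, ∞}.
(a,b)_2: α=-1, β=-1; u≡1, v≡1 (mod 8); ε(u)ε(v)=0·0, αω(v)=-1·0, βω(u)=-1·0; sum ≡ 0  ⇒  +1.
(a,b)_11: α=2, u≡6; β=2, v≡10 (mod 11); (6|11)=-1, (10|11)=-1; sign (−1)^0·-1^2·-1^2 = +1.
(a,b)_7: α=1, u≡2; β=2, v≡3 (mod 7); (2|7)=+1, (3|7)=-1; sign (−1)^0·+1^2·-1^1 = -1.
(a,b)_3: α=-1, u≡2; β=0, v≡2 (mod 3); (2|3)=-1, (2|3)=-1; sign (−1)^0·-1^0·-1^-1 = -1.
(a,b)_13: α=1, u≡9; β=1, v≡1 (mod 13); (9|13)=+1, (1|13)=+1; sign (−1)^0·+1^1·+1^1 = +1.
(a,b)_∞: sgn(546)=+, sgn(2210)=+, so +1.
(a,b)_17: α=0, u≡2; β=1, v≡5 (mod 17); (2|17)=+1, (5|17)=-1; sign (−1)^0·+1^1·-1^0 = +1.
(a,b)_5: α=0, u≡1; β=3, v≡3 (mod 5); (1|5)=+1, (3|5)=-1; sign (−1)^0·+1^3·-1^0 = +1.
(a,b)_43: α=0, u≡22; β=-2, v≡17 (mod 43); (22|43)=-1, (17|43)=+1; sign (−1)^0·-1^-2·+1^0 = +1.
(546, 2210 / ℚ) ramifies at {3, 7}: a division algebra.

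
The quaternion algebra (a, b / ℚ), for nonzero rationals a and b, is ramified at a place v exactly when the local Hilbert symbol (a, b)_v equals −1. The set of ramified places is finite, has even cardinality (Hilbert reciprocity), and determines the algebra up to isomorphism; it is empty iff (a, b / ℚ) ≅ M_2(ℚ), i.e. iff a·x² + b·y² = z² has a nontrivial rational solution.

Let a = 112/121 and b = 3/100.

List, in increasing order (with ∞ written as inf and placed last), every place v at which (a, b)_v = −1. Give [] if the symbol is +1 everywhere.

[2, 7]

(a, b) ≡ (7, 3) mod (ℚ^×)²; places V = {2, 3, 5, 7, 11, ∞}.
(a,b)_11: α=-2, u≡2; β=0, v≡3 (mod 11); (2|11)=-1, (3|11)=+1; sign (−1)^0·-1^0·+1^-2 = +1.
(a,b)_∞: sgn(7)=+, sgn(3)=+, so +1.
(a,b)_7: α=1, u≡1; β=0, v≡5 (mod 7); (1|7)=+1, (5|7)=-1; sign (−1)^0·+1^0·-1^1 = -1.
(a,b)_5: α=0, u≡2; β=-2, v≡2 (mod 5); (2|5)=-1, (2|5)=-1; sign (−1)^0·-1^-2·-1^0 = +1.
(a,b)_2: α=4, β=-2; u≡7, v≡3 (mod 8); ε(u)ε(v)=1·1, αω(v)=4·1, βω(u)=-2·0; sum ≡ 1  ⇒  -1.
(a,b)_3: α=0, u≡1; β=1, v≡1 (mod 3); (1|3)=+1, (1|3)=+1; sign (−1)^0·+1^1·+1^0 = +1.
(7, 3 / ℚ) ramifies at {2, 7}: a division algebra.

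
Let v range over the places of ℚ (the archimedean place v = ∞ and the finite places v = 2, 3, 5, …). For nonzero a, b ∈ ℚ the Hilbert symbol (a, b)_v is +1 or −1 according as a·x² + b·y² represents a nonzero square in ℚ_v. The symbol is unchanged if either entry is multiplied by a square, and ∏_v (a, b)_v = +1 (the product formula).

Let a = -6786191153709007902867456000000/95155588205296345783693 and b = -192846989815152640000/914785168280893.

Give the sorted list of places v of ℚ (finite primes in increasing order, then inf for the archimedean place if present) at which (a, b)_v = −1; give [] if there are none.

(a, b) ≡ (-138567, -247) mod (ℚ^×)²; places V = {2, 3, 5, 7, 11, 13, 17, 19, 29, 31, 43, 47, ∞}.
(a,b)_47: α=-2, u≡8; β=0, v≡22 (mod 47); (8|47)=+1, (22|47)=-1; sign (−1)^0·+1^0·-1^-2 = +1.
(a,b)_17: α=3, u≡15; β=2, v≡9 (mod 17); (15|17)=+1, (9|17)=+1; sign (−1)^0·+1^2·+1^3 = +1.
(a,b)_43: α=-2, u≡19; β=-2, v≡31 (mod 43); (19|43)=-1, (31|43)=+1; sign (−1)^0·-1^-2·+1^-2 = +1.
(a,b)_2: α=26, β=18; u≡1, v≡1 (mod 8); ε(u)ε(v)=0·0, αω(v)=26·0, βω(u)=18·0; sum ≡ 0  ⇒  +1.
(a,b)_29: α=-2, u≡16; β=-2, v≡26 (mod 29); (16|29)=+1, (26|29)=-1; sign (−1)^0·+1^-2·-1^-2 = +1.
(a,b)_∞: sgn(-138567)=−, sgn(-247)=−, so -1.
(a,b)_7: α=-4, u≡6; β=-2, v≡3 (mod 7); (6|7)=-1, (3|7)=-1; sign (−1)^0·-1^-2·-1^-4 = +1.
(a,b)_5: α=6, u≡2; β=4, v≡2 (mod 5); (2|5)=-1, (2|5)=-1; sign (−1)^0·-1^4·-1^6 = +1.
(a,b)_11: α=11, u≡1; β=8, v≡7 (mod 11); (1|11)=+1, (7|11)=-1; sign (−1)^0·+1^8·-1^11 = -1.
(a,b)_19: α=1, u≡3; β=1, v≡17 (mod 19); (3|19)=-1, (17|19)=+1; sign (−1)^1·-1^1·+1^1 = +1.
(a,b)_13: α=-1, u≡12; β=-1, v≡11 (mod 13); (12|13)=+1, (11|13)=-1; sign (−1)^0·+1^-1·-1^-1 = -1.
(a,b)_31: α=-6, u≡13; β=-4, v≡16 (mod 31); (13|31)=-1, (16|31)=+1; sign (−1)^0·-1^-4·+1^-6 = +1.
(a,b)_3: α=5, u≡2; β=0, v≡2 (mod 3); (2|3)=-1, (2|3)=-1; sign (−1)^0·-1^0·-1^5 = -1.
Ram(-138567, -247) = {3, 11, 13, ∞}; no ℚ_3-point on the conic.

[3, 11, 13, inf]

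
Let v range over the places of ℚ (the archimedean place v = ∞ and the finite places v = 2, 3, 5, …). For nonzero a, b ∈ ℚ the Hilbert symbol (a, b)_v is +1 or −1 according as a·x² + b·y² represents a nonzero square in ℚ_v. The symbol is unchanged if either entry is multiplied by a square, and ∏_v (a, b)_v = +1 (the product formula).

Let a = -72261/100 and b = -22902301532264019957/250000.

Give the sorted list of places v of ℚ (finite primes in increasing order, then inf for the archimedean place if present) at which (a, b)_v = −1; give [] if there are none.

[2, 7, 13, 23, 37, inf]

Mod squares: a ≡ -8029, b ≡ -9945637. Check v ∈ {∞, 2, 3, 5, 7, 13, 23, 29, 31, 37}.
v=29: a=29^0·(≡5), b=29^1·(≡6) mod 29; (5|29)=+1, (6|29)=+1; (−1)^{0·1·14}·(+1)^1·(+1)^0 = +1.
v=∞: -8029 < 0 and -9945637 < 0  ⇒  (a,b)_∞ = -1.
v=37: a=37^1·(≡6), b=37^3·(≡36) mod 37; (6|37)=-1, (36|37)=+1; (−1)^{1·3·18}·(-1)^3·(+1)^1 = -1.
v=3: a=3^2·(≡2), b=3^6·(≡2) mod 3; (2|3)=-1, (2|3)=-1; (−1)^{2·6·1}·(-1)^6·(-1)^2 = +1.
v=31: a=31^1·(≡8), b=31^3·(≡29) mod 31; (8|31)=+1, (29|31)=-1; (−1)^{1·3·15}·(+1)^3·(-1)^1 = +1.
v=5: a=5^-2·(≡1), b=5^-6·(≡3) mod 5; (1|5)=+1, (3|5)=-1; (−1)^{-2·-6·2}·(+1)^-6·(-1)^-2 = +1.
v=23: a=23^0·(≡15), b=23^1·(≡6) mod 23; (15|23)=-1, (6|23)=+1; (−1)^{0·1·11}·(-1)^1·(+1)^0 = -1.
v=2: v_2(a)=-2, v_2(b)=-4; units ≡ 3, 3 (mod 8); ε·ε+αω+βω = 1·1+-2·1+-4·1 ≡ 1  ⇒  (a,b)_2 = -1.
v=13: a=13^0·(≡5), b=13^1·(≡12) mod 13; (5|13)=-1, (12|13)=+1; (−1)^{0·1·6}·(-1)^1·(+1)^0 = -1.
v=7: a=7^1·(≡1), b=7^4·(≡6) mod 7; (1|7)=+1, (6|7)=-1; (−1)^{1·4·3}·(+1)^4·(-1)^1 = -1.
|Ram(-8029, -9945637)| = 6, even; anisotropic at {2, 7, 13, 23, 37, ∞}.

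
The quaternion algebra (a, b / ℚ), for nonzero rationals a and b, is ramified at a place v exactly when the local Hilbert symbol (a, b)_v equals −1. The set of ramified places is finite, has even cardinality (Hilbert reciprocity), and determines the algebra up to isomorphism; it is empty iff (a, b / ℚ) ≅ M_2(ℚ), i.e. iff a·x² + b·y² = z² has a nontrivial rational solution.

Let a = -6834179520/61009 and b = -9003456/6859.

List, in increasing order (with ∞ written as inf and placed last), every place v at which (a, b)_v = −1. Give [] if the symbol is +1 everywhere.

[3, 11, 23, inf]

(a, b) ≡ (-41055, -6061) mod (ℚ^×)²; places V = {2, 3, 5, 7, 11, 13, 17, 19, 23, 29, ∞}.
(a,b)_19: α=-2, u≡9; β=-3, v≡17 (mod 19); (9|19)=+1, (17|19)=+1; sign (−1)^0·+1^-3·+1^-2 = +1.
(a,b)_29: α=0, u≡28; β=1, v≡20 (mod 29); (28|29)=+1, (20|29)=+1; sign (−1)^0·+1^1·+1^0 = +1.
(a,b)_23: α=1, u≡9; β=0, v≡11 (mod 23); (9|23)=+1, (11|23)=-1; sign (−1)^0·+1^0·-1^1 = -1.
(a,b)_2: α=6, β=6; u≡1, v≡3 (mod 8); ε(u)ε(v)=0·1, αω(v)=6·1, βω(u)=6·0; sum ≡ 0  ⇒  +1.
(a,b)_13: α=-2, u≡4; β=0, v≡4 (mod 13); (4|13)=+1, (4|13)=+1; sign (−1)^0·+1^0·+1^-2 = +1.
(a,b)_3: α=3, u≡1; β=2, v≡2 (mod 3); (1|3)=+1, (2|3)=-1; sign (−1)^0·+1^2·-1^3 = -1.
(a,b)_11: α=0, u≡10; β=1, v≡6 (mod 11); (10|11)=-1, (6|11)=-1; sign (−1)^0·-1^1·-1^0 = -1.
(a,b)_5: α=1, u≡4; β=0, v≡1 (mod 5); (4|5)=+1, (1|5)=+1; sign (−1)^0·+1^0·+1^1 = +1.
(a,b)_7: α=1, u≡1; β=2, v≡1 (mod 7); (1|7)=+1, (1|7)=+1; sign (−1)^0·+1^2·+1^1 = +1.
(a,b)_17: α=3, u≡8; β=0, v≡2 (mod 17); (8|17)=+1, (2|17)=+1; sign (−1)^0·+1^0·+1^3 = +1.
(a,b)_∞: sgn(-41055)=−, sgn(-6061)=−, so -1.
(-41055, -6061 / ℚ) ramifies at {3, 11, 23, ∞}: a division algebra.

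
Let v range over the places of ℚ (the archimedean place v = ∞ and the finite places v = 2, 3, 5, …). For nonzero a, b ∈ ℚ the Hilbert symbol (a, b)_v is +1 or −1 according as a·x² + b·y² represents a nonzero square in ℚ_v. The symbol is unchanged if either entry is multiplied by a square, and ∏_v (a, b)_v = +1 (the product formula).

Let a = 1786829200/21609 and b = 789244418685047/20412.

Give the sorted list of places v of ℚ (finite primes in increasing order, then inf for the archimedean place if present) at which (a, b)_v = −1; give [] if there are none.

[13, 29]

Mod squares: a ≡ 15457, b ≡ 232841. Check v ∈ {∞, 2, 3, 5, 7, 13, 17, 29, 31, 37, 41}.
v=31: a=31^0·(≡25), b=31^1·(≡1) mod 31; (25|31)=+1, (1|31)=+1; (−1)^{0·1·15}·(+1)^1·(+1)^0 = +1.
v=13: a=13^1·(≡8), b=13^2·(≡6) mod 13; (8|13)=-1, (6|13)=-1; (−1)^{1·2·6}·(-1)^2·(-1)^1 = -1.
v=41: a=41^1·(≡2), b=41^2·(≡1) mod 41; (2|41)=+1, (1|41)=+1; (−1)^{1·2·20}·(+1)^2·(+1)^1 = +1.
v=17: a=17^2·(≡1), b=17^4·(≡16) mod 17; (1|17)=+1, (16|17)=+1; (−1)^{2·4·8}·(+1)^4·(+1)^2 = +1.
v=29: a=29^1·(≡2), b=29^1·(≡9) mod 29; (2|29)=-1, (9|29)=+1; (−1)^{1·1·14}·(-1)^1·(+1)^1 = -1.
v=3: a=3^-2·(≡1), b=3^-6·(≡2) mod 3; (1|3)=+1, (2|3)=-1; (−1)^{-2·-6·1}·(+1)^-6·(-1)^-2 = +1.
v=37: a=37^0·(≡3), b=37^1·(≡4) mod 37; (3|37)=+1, (4|37)=+1; (−1)^{0·1·18}·(+1)^1·(+1)^0 = +1.
v=2: v_2(a)=4, v_2(b)=-2; units ≡ 1, 1 (mod 8); ε·ε+αω+βω = 0·0+4·0+-2·0 ≡ 0  ⇒  (a,b)_2 = +1.
v=∞: 15457 > 0 and 232841 > 0  ⇒  (a,b)_∞ = +1.
v=7: a=7^-4·(≡1), b=7^-1·(≡6) mod 7; (1|7)=+1, (6|7)=-1; (−1)^{-4·-1·3}·(+1)^-1·(-1)^-4 = +1.
v=5: a=5^2·(≡2), b=5^0·(≡1) mod 5; (2|5)=-1, (1|5)=+1; (−1)^{2·0·2}·(-1)^0·(+1)^2 = +1.
|Ram(15457, 232841)| = 2, even; anisotropic at {13, 29}.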